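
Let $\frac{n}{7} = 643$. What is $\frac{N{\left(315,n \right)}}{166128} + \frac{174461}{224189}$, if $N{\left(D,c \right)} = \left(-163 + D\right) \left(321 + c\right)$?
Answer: $\frac{1725900352}{332536341} \approx 5.1901$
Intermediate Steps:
$n = 4501$ ($n = 7 \cdot 643 = 4501$)
$\frac{N{\left(315,n \right)}}{166128} + \frac{174461}{224189} = \frac{-52323 - 733663 + 321 \cdot 315 + 315 \cdot 4501}{166128} + \frac{174461}{224189} = \left(-52323 - 733663 + 101115 + 1417815\right) \frac{1}{166128} + 174461 \cdot \frac{1}{224189} = 732944 \cdot \frac{1}{166128} + \frac{24923}{32027} = \frac{45809}{10383} + \frac{24923}{32027} = \frac{1725900352}{332536341}$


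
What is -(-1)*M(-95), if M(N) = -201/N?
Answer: 201/95 ≈ 2.1158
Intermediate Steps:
-(-1)*M(-95) = -(-1)*(-201/(-95)) = -(-1)*(-201*(-1/95)) = -(-1)*201/95 = -1*(-201/95) = 201/95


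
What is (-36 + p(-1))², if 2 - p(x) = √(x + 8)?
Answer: (34 + √7)² ≈ 1342.9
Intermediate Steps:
p(x) = 2 - √(8 + x) (p(x) = 2 - √(x + 8) = 2 - √(8 + x))
(-36 + p(-1))² = (-36 + (2 - √(8 - 1)))² = (-36 + (2 - √7))² = (-34 - √7)²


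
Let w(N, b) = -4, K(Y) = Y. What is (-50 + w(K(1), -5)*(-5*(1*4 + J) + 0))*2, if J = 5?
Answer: 260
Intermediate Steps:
(-50 + w(K(1), -5)*(-5*(1*4 + J) + 0))*2 = (-50 - 4*(-5*(1*4 + 5) + 0))*2 = (-50 - 4*(-5*(4 + 5) + 0))*2 = (-50 - 4*(-5*9 + 0))*2 = (-50 - 4*(-45 + 0))*2 = (-50 - 4*(-45))*2 = (-50 + 180)*2 = 130*2 = 260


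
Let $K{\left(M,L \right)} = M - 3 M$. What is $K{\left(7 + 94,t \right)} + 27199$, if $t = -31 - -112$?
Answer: $26997$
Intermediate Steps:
$t = 81$ ($t = -31 + 112 = 81$)
$K{\left(M,L \right)} = - 2 M$
$K{\left(7 + 94,t \right)} + 27199 = - 2 \left(7 + 94\right) + 27199 = \left(-2\right) 101 + 27199 = -202 + 27199 = 26997$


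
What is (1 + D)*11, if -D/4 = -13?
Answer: 583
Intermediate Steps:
D = 52 (D = -4*(-13) = 52)
(1 + D)*11 = (1 + 52)*11 = 53*11 = 583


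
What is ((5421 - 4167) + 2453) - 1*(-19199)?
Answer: 22906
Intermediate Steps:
((5421 - 4167) + 2453) - 1*(-19199) = (1254 + 2453) + 19199 = 3707 + 19199 = 22906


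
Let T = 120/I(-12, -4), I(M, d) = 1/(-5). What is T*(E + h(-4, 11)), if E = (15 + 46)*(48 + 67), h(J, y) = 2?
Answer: -4210200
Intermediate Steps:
I(M, d) = -⅕
E = 7015 (E = 61*115 = 7015)
T = -600 (T = 120/(-⅕) = 120*(-5) = -600)
T*(E + h(-4, 11)) = -600*(7015 + 2) = -600*7017 = -4210200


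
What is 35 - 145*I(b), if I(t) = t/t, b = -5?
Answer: -110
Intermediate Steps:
I(t) = 1
35 - 145*I(b) = 35 - 145*1 = 35 - 145 = -110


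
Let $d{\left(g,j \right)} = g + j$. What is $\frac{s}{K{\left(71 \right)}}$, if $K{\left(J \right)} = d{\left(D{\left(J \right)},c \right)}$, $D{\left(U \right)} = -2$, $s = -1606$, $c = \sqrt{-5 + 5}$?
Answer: $803$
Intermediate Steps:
$c = 0$ ($c = \sqrt{0} = 0$)
$K{\left(J \right)} = -2$ ($K{\left(J \right)} = -2 + 0 = -2$)
$\frac{s}{K{\left(71 \right)}} = - \frac{1606}{-2} = \left(-1606\right) \left(- \frac{1}{2}\right) = 803$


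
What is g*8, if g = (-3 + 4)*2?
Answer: 16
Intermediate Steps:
g = 2 (g = 1*2 = 2)
g*8 = 2*8 = 16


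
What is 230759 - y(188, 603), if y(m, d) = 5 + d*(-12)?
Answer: 237990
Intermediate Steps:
y(m, d) = 5 - 12*d
230759 - y(188, 603) = 230759 - (5 - 12*603) = 230759 - (5 - 7236) = 230759 - 1*(-7231) = 230759 + 7231 = 237990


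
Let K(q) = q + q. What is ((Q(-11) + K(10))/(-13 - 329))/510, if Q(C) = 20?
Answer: -2/8721 ≈ -0.00022933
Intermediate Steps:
K(q) = 2*q
((Q(-11) + K(10))/(-13 - 329))/510 = ((20 + 2*10)/(-13 - 329))/510 = ((20 + 20)/(-342))*(1/510) = (40*(-1/342))*(1/510) = -20/171*1/510 = -2/8721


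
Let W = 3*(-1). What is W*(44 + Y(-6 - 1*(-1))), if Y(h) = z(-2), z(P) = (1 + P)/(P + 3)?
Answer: -129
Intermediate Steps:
z(P) = (1 + P)/(3 + P)
W = -3
Y(h) = -1 (Y(h) = (1 - 2)/(3 - 2) = -1/1 = 1*(-1) = -1)
W*(44 + Y(-6 - 1*(-1))) = -3*(44 - 1) = -3*43 = -129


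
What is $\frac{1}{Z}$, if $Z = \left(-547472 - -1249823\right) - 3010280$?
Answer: $- \frac{1}{2307929} \approx -4.3329 \cdot 10^{-7}$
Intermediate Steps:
$Z = -2307929$ ($Z = \left(-547472 + 1249823\right) - 3010280 = 702351 - 3010280 = -2307929$)
$\frac{1}{Z} = \frac{1}{-2307929} = - \frac{1}{2307929}$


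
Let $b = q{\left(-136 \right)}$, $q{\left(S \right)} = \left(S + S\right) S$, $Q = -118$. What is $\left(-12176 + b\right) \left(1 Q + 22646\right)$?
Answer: $559054848$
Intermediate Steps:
$q{\left(S \right)} = 2 S^{2}$ ($q{\left(S \right)} = 2 S S = 2 S^{2}$)
$b = 36992$ ($b = 2 \left(-136\right)^{2} = 2 \cdot 18496 = 36992$)
$\left(-12176 + b\right) \left(1 Q + 22646\right) = \left(-12176 + 36992\right) \left(1 \left(-118\right) + 22646\right) = 24816 \left(-118 + 22646\right) = 24816 \cdot 22528 = 559054848$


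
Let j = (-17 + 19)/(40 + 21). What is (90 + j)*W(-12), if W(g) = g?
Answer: -65904/61 ≈ -1080.4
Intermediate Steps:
j = 2/61 ≈ 0.032787
(90 + j)*W(-12) = (90 + 2/61)*(-12) = (5492/61)*(-12) = -65904/61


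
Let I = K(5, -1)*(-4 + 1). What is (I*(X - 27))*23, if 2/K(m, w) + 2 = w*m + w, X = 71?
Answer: 759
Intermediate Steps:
K(m, w) = 2/(-2 + w + m*w) (K(m, w) = 2/(-2 + (w*m + w)) = 2/(-2 + (m*w + w)) = 2/(-2 + (w + m*w)) = 2/(-2 + w + m*w))
I = 3/4 (I = (2/(-2 - 1 + 5*(-1)))*(-4 + 1) = (2/(-2 - 1 - 5))*(-3) = (2/(-8))*(-3) = (2*(-1/8))*(-3) = -1/4*(-3) = 3/4 ≈ 0.75000)
(I*(X - 27))*23 = (3*(71 - 27)/4)*23 = ((3/4)*44)*23 = 33*23 = 759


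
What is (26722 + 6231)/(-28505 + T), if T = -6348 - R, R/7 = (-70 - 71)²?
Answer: -32953/174020 ≈ -0.18936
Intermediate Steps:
R = 139167 (R = 7*(-70 - 71)² = 7*(-141)² = 7*19881 = 139167)
T = -145515 (T = -6348 - 1*139167 = -6348 - 139167 = -145515)
(26722 + 6231)/(-28505 + T) = (26722 + 6231)/(-28505 - 145515) = 32953/(-174020) = 32953*(-1/174020) = -32953/174020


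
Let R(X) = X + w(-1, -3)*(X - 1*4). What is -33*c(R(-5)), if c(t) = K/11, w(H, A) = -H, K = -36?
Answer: 108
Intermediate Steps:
R(X) = -4 + 2*X (R(X) = X + (-1*(-1))*(X - 1*4) = X + 1*(X - 4) = X + 1*(-4 + X) = X + (-4 + X) = -4 + 2*X)
c(t) = -36/11
-33*c(R(-5)) = -33*(-36/11) = 108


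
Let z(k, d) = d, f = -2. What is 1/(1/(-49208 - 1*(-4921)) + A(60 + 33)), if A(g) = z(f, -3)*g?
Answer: -44287/12356074 ≈ -0.0035842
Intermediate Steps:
A(g) = -3*g
1/(1/(-49208 - 1*(-4921)) + A(60 + 33)) = 1/(1/(-49208 - 1*(-4921)) - 3*(60 + 33)) = 1/(1/(-49208 + 4921) - 3*93) = 1/(1/(-44287) - 279) = 1/(-1/44287 - 279) = 1/(-12356074/44287) = -44287/12356074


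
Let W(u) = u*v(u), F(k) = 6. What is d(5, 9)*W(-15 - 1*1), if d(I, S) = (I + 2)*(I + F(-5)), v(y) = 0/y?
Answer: 0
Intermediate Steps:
v(y) = 0
d(I, S) = (2 + I)*(6 + I) (d(I, S) = (I + 2)*(I + 6) = (2 + I)*(6 + I))
W(u) = 0 (W(u) = u*0 = 0)
d(5, 9)*W(-15 - 1*1) = (12 + 5² + 8*5)*0 = (12 + 25 + 40)*0 = 77*0 = 0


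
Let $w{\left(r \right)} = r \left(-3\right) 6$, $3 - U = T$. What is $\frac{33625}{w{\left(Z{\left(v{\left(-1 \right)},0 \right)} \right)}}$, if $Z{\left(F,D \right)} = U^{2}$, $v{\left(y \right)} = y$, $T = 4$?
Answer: $- \frac{33625}{18} \approx -1868.1$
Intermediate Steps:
$U = -1$ ($U = 3 - 4 = -1$)
$Z{\left(F,D \right)} = 1$ ($Z{\left(F,D \right)} = \left(-1\right)^{2} = 1$)
$w{\left(r \right)} = - 18 r$ ($w{\left(r \right)} = - 3 r 6 = - 18 r$)
$\frac{33625}{w{\left(Z{\left(v{\left(-1 \right)},0 \right)} \right)}} = \frac{33625}{\left(-18\right) 1} = \frac{33625}{-18} = 33625 \left(- \frac{1}{18}\right) = - \frac{33625}{18}$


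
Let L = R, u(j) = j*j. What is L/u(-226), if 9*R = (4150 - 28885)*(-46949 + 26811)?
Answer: 83018905/76614 ≈ 1083.6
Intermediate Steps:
u(j) = j²
R = 166037810/3 (R = ((4150 - 28885)*(-46949 + 26811))/9 = (-24735*(-20138))/9 = (⅑)*498113430 = 166037810/3 ≈ 5.5346e+7)
L = 166037810/3 ≈ 5.5346e+7
L/u(-226) = 166037810/(3*((-226)²)) = (166037810/3)/51076 = (166037810/3)*(1/51076) = 83018905/76614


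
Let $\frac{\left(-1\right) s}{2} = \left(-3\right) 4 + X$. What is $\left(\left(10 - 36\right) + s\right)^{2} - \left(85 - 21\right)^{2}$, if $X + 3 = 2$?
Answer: $-4096$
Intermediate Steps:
$X = -1$ ($X = -3 + 2 = -1$)
$s = 26$ ($s = - 2 \left(\left(-3\right) 4 - 1\right) = - 2 \left(-12 - 1\right) = \left(-2\right) \left(-13\right) = 26$)
$\left(\left(10 - 36\right) + s\right)^{2} - \left(85 - 21\right)^{2} = \left(\left(10 - 36\right) + 26\right)^{2} - \left(85 - 21\right)^{2} = \left(\left(10 - 36\right) + 26\right)^{2} - 64^{2} = \left(-26 + 26\right)^{2} - 4096 = 0^{2} - 4096 = 0 - 4096 = -4096$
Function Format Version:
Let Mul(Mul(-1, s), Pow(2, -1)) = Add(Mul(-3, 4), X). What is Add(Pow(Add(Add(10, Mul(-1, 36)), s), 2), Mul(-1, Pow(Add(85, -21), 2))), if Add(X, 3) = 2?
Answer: -4096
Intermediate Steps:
X = -1 (X = Add(-3, 2) = -1)
s = 26 (s = Mul(-2, Add(Mul(-3, 4), -1)) = Mul(-2, Add(-12, -1)) = Mul(-2, -13) = 26)
Add(Pow(Add(Add(10, Mul(-1, 36)), s), 2), Mul(-1, Pow(Add(85, -21), 2))) = Add(Pow(Add(Add(10, Mul(-1, 36)), 26), 2), Mul(-1, Pow(Add(85, -21), 2))) = Add(Pow(Add(Add(10, -36), 26), 2), Mul(-1, Pow(64, 2))) = Add(Pow(Add(-26, 26), 2), Mul(-1, 4096)) = Add(Pow(0, 2), -4096) = Add(0, -4096) = -4096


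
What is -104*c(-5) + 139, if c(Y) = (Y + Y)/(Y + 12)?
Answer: 2013/7 ≈ 287.57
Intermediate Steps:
c(Y) = 2*Y/(12 + Y) (c(Y) = (2*Y)/(12 + Y) = 2*Y/(12 + Y))
-104*c(-5) + 139 = -208*(-5)/(12 - 5) + 139 = -208*(-5)/7 + 139 = -104*(-10/7) + 139 = 1040/7 + 139 = 2013/7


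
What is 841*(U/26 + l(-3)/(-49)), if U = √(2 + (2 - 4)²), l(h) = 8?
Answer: -6728/49 + 841*√6/26 ≈ -58.075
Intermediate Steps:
U = √6 (U = √(2 + (-2)²) = √(2 + 4) = √6 ≈ 2.4495)
841*(U/26 + l(-3)/(-49)) = 841*(√6/26 + 8/(-49)) = 841*(√6*(1/26) + 8*(-1/49)) = 841*(√6/26 - 8/49) = 841*(-8/49 + √6/26) = -6728/49 + 841*√6/26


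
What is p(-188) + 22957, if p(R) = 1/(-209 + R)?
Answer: 9113928/397 ≈ 22957.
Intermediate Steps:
p(-188) + 22957 = 1/(-209 - 188) + 22957 = 1/(-397) + 22957 = -1/397 + 22957 = 9113928/397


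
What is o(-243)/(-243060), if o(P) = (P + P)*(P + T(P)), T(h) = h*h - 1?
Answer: 952641/8102 ≈ 117.58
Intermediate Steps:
T(h) = -1 + h**2 (T(h) = h**2 - 1 = -1 + h**2)
o(P) = 2*P*(-1 + P + P**2) (o(P) = (P + P)*(P + (-1 + P**2)) = (2*P)*(-1 + P + P**2) = 2*P*(-1 + P + P**2))
o(-243)/(-243060) = (2*(-243)*(-1 - 243 + (-243)**2))/(-243060) = (2*(-243)*(-1 - 243 + 59049))*(-1/243060) = (2*(-243)*58805)*(-1/243060) = -28579230*(-1/243060) = 952641/8102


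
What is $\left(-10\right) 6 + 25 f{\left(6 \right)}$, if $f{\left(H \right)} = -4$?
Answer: $-160$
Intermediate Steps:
$\left(-10\right) 6 + 25 f{\left(6 \right)} = \left(-10\right) 6 + 25 \left(-4\right) = -60 - 100 = -160$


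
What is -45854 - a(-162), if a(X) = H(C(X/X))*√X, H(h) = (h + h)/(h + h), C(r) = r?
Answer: -45854 - 9*I*√2 ≈ -45854.0 - 12.728*I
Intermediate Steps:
H(h) = 1 (H(h) = (2*h)/((2*h)) = (2*h)*(1/(2*h)) = 1)
a(X) = √X (a(X) = 1*√X = √X)
-45854 - a(-162) = -45854 - √(-162) = -45854 - 9*I*√2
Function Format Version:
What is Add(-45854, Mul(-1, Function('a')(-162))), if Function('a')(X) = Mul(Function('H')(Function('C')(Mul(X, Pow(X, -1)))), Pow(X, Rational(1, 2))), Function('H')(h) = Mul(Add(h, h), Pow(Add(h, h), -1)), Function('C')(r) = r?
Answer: Add(-45854, Mul(-9, I, Pow(2, Rational(1, 2)))) ≈ Add(-45854., Mul(-12.728, I))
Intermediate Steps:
Function('H')(h) = 1 (Function('H')(h) = Mul(Mul(2, h), Pow(Mul(2, h), -1)) = Mul(Mul(2, h), Mul(Rational(1, 2), Pow(h, -1))) = 1)
Function('a')(X) = Pow(X, Rational(1, 2)) (Function('a')(X) = Mul(1, Pow(X, Rational(1, 2))) = Pow(X, Rational(1, 2)))
Add(-45854, Mul(-1, Function('a')(-162))) = Add(-45854, Mul(-1, Pow(-162, Rational(1, 2)))) = Add(-45854, Mul(-1, Mul(9, I, Pow(2, Rational(1, 2))))) = Add(-45854, Mul(-9, I, Pow(2, Rational(1, 2))))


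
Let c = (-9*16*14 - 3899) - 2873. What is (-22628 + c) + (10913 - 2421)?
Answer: -22924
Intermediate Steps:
c = -8788 (c = (-144*14 - 3899) - 2873 = (-2016 - 3899) - 2873 = -5915 - 2873 = -8788)
(-22628 + c) + (10913 - 2421) = (-22628 - 8788) + (10913 - 2421) = -31416 + 8492 = -22924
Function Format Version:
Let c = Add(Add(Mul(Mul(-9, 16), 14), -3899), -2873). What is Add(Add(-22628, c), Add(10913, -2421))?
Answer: -22924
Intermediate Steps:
c = -8788 (c = Add(Add(Mul(-144, 14), -3899), -2873) = Add(Add(-2016, -3899), -2873) = Add(-5915, -2873) = -8788)
Add(Add(-22628, c), Add(10913, -2421)) = Add(Add(-22628, -8788), Add(10913, -2421)) = Add(-31416, 8492) = -22924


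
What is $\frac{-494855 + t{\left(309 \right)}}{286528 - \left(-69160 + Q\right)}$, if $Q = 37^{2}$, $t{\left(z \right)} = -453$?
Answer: $- \frac{495308}{354319} \approx -1.3979$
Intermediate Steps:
$Q = 1369$
$\frac{-494855 + t{\left(309 \right)}}{286528 - \left(-69160 + Q\right)} = \frac{-494855 - 453}{286528 + \left(69160 - 1369\right)} = - \frac{495308}{286528 + \left(69160 - 1369\right)} = - \frac{495308}{286528 + 67791} = - \frac{495308}{354319}$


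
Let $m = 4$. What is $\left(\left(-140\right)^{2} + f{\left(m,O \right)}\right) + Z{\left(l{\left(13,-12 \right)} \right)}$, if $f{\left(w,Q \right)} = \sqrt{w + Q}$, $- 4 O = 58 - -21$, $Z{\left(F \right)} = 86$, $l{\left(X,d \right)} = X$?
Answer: $19686 + \frac{3 i \sqrt{7}}{2} \approx 19686.0 + 3.9686 i$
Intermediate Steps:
$O = - \frac{79}{4}$ ($O = - \frac{58 - -21}{4} = - \frac{58 + 21}{4} = \left(- \frac{1}{4}\right) 79 = - \frac{79}{4} \approx -19.75$)
$f{\left(w,Q \right)} = \sqrt{Q + w}$
$\left(\left(-140\right)^{2} + f{\left(m,O \right)}\right) + Z{\left(l{\left(13,-12 \right)} \right)} = \left(\left(-140\right)^{2} + \sqrt{- \frac{79}{4} + 4}\right) + 86 = \left(19600 + \sqrt{- \frac{63}{4}}\right) + 86 = \left(19600 + \frac{3 i \sqrt{7}}{2}\right) + 86 = 19686 + \frac{3 i \sqrt{7}}{2}$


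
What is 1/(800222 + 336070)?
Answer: 1/1136292 ≈ 8.8006e-7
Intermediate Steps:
1/(800222 + 336070) = 1/1136292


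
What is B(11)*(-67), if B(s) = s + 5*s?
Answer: -4422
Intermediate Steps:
B(s) = 6*s
B(11)*(-67) = (6*11)*(-67) = 66*(-67) = -4422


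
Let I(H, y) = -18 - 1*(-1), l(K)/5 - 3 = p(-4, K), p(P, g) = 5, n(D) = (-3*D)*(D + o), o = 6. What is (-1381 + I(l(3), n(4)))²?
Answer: 1954404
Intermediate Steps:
n(D) = -3*D*(6 + D) (n(D) = (-3*D)*(D + 6) = (-3*D)*(6 + D) = -3*D*(6 + D))
l(K) = 40 (l(K) = 15 + 5*5 = 15 + 25 = 40)
I(H, y) = -17 (I(H, y) = -18 + 1 = -17)
(-1381 + I(l(3), n(4)))² = (-1381 - 17)² = (-1398)² = 1954404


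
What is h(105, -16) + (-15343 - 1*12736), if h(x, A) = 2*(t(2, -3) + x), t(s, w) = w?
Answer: -27875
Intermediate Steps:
h(x, A) = -6 + 2*x (h(x, A) = 2*(-3 + x) = -6 + 2*x)
h(105, -16) + (-15343 - 1*12736) = (-6 + 2*105) + (-15343 - 1*12736) = (-6 + 210) + (-15343 - 12736) = 204 - 28079 = -27875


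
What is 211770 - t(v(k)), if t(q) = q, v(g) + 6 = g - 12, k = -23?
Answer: 211811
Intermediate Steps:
v(g) = -18 + g (v(g) = -6 + (g - 12) = -6 + (-12 + g) = -18 + g)
211770 - t(v(k)) = 211770 - (-18 - 23) = 211770 - 1*(-41) = 211770 + 41 = 211811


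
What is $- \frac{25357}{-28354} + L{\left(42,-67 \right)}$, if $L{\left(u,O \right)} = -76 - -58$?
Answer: $- \frac{485015}{28354} \approx -17.106$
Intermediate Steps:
$L{\left(u,O \right)} = -18$ ($L{\left(u,O \right)} = -76 + 58 = -18$)
$- \frac{25357}{-28354} + L{\left(42,-67 \right)} = - \frac{25357}{-28354} - 18 = \left(-25357\right) \left(- \frac{1}{28354}\right) - 18 = \frac{25357}{28354} - 18 = - \frac{485015}{28354}$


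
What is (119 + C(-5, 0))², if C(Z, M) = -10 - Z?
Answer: 12996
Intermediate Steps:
(119 + C(-5, 0))² = (119 + (-10 - 1*(-5)))² = (119 + (-10 + 5))² = (119 - 5)² = 114² = 12996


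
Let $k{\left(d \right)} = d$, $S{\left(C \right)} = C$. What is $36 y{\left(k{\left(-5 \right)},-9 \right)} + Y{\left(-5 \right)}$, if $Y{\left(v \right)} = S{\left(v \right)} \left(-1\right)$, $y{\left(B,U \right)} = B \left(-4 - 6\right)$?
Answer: $1805$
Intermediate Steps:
$y{\left(B,U \right)} = - 10 B$ ($y{\left(B,U \right)} = B \left(-4 - 6\right) = B \left(-10\right) = - 10 B$)
$Y{\left(v \right)} = - v$ ($Y{\left(v \right)} = v \left(-1\right) = - v$)
$36 y{\left(k{\left(-5 \right)},-9 \right)} + Y{\left(-5 \right)} = 36 \left(\left(-10\right) \left(-5\right)\right) - -5 = 36 \cdot 50 + 5 = 1800 + 5 = 1805$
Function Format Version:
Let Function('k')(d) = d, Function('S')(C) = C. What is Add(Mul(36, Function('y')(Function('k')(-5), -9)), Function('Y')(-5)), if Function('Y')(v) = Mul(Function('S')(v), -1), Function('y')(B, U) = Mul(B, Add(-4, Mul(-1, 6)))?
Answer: 1805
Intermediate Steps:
Function('y')(B, U) = Mul(-10, B) (Function('y')(B, U) = Mul(B, Add(-4, -6)) = Mul(B, -10) = Mul(-10, B))
Function('Y')(v) = Mul(-1, v) (Function('Y')(v) = Mul(v, -1) = Mul(-1, v))
Add(Mul(36, Function('y')(Function('k')(-5), -9)), Function('Y')(-5)) = Add(Mul(36, Mul(-10, -5)), Mul(-1, -5)) = Add(Mul(36, 50), 5) = Add(1800, 5) = 1805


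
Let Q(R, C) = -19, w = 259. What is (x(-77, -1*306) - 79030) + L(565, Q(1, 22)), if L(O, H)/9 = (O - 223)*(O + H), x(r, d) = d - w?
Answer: 1600993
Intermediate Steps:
x(r, d) = -259 + d (x(r, d) = d - 1*259 = d - 259 = -259 + d)
L(O, H) = 9*(-223 + O)*(H + O) (L(O, H) = 9*((O - 223)*(O + H)) = 9*((-223 + O)*(H + O)) = 9*(-223 + O)*(H + O))
(x(-77, -1*306) - 79030) + L(565, Q(1, 22)) = ((-259 - 1*306) - 79030) + (-2007*(-19) - 2007*565 + 9*565² + 9*(-19)*565) = ((-259 - 306) - 79030) + (38133 - 1133955 + 9*319225 - 96615) = (-565 - 79030) + (38133 - 1133955 + 2873025 - 96615) = -79595 + 1680588 = 1600993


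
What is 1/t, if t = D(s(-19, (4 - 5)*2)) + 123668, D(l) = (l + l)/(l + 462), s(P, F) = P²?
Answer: 823/101779486 ≈ 8.0861e-6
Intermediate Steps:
D(l) = 2*l/(462 + l) (D(l) = (2*l)/(462 + l) = 2*l/(462 + l))
t = 101779486/823 (t = 2*(-19)²/(462 + (-19)²) + 123668 = 2*361/(462 + 361) + 123668 = 2*361/823 + 123668 = 2*361*(1/823) + 123668 = 722/823 + 123668 = 101779486/823 ≈ 1.2367e+5)
1/t = 1/(101779486/823) = 823/101779486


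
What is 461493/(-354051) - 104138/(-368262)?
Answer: -17478352/17124183 ≈ -1.0207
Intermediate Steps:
461493/(-354051) - 104138/(-368262) = 461493*(-1/354051) - 104138*(-1/368262) = -1091/837 + 52069/184131 = -17478352/17124183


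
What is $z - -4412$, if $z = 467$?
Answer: $4879$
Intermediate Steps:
$z - -4412 = 467 - -4412 = 467 + 4412 = 4879$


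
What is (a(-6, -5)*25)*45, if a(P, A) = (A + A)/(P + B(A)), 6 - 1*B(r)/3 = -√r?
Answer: -5000/7 + 1250*I*√5/7 ≈ -714.29 + 399.3*I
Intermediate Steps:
B(r) = 18 + 3*√r (B(r) = 18 - (-3)*√r = 18 + 3*√r)
a(P, A) = 2*A/(18 + P + 3*√A) (a(P, A) = (A + A)/(P + (18 + 3*√A)) = (2*A)/(18 + P + 3*√A) = 2*A/(18 + P + 3*√A))
(a(-6, -5)*25)*45 = ((2*(-5)/(18 - 6 + 3*√(-5)))*25)*45 = ((2*(-5)/(18 - 6 + 3*(I*√5)))*25)*45 = ((2*(-5)/(18 - 6 + 3*I*√5))*25)*45 = ((2*(-5)/(12 + 3*I*√5))*25)*45 = (-10/(12 + 3*I*√5)*25)*45 = -250/(12 + 3*I*√5)*45 = -11250/(12 + 3*I*√5)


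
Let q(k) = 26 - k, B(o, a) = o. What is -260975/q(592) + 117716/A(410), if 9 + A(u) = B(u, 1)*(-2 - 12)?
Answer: 1433718019/3253934 ≈ 440.61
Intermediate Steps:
A(u) = -9 - 14*u (A(u) = -9 + u*(-2 - 12) = -9 + u*(-14) = -9 - 14*u)
-260975/q(592) + 117716/A(410) = -260975/(26 - 1*592) + 117716/(-9 - 14*410) = -260975/(26 - 592) + 117716/(-9 - 5740) = -260975/(-566) + 117716/(-5749) = -260975*(-1/566) + 117716*(-1/5749) = 260975/566 - 117716/5749 = 1433718019/3253934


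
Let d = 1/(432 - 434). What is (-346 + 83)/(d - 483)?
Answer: 526/967 ≈ 0.54395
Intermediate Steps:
d = -1/2 (d = 1/(-2) = -1/2 ≈ -0.50000)
(-346 + 83)/(d - 483) = (-346 + 83)/(-1/2 - 483) = -263/(-967/2) = -263*(-2/967) = 526/967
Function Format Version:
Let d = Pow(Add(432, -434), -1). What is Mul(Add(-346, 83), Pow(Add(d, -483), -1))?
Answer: Rational(526, 967) ≈ 0.54395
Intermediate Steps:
d = Rational(-1, 2) (d = Pow(-2, -1) = Rational(-1, 2) ≈ -0.50000)
Mul(Add(-346, 83), Pow(Add(d, -483), -1)) = Mul(Add(-346, 83), Pow(Add(Rational(-1, 2), -483), -1)) = Mul(-263, Pow(Rational(-967, 2), -1)) = Mul(-263, Rational(-2, 967)) = Rational(526, 967)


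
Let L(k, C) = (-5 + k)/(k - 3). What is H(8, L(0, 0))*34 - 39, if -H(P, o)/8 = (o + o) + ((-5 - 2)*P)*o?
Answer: 24441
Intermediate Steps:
L(k, C) = (-5 + k)/(-3 + k)
H(P, o) = -16*o + 56*P*o (H(P, o) = -8*((o + o) + ((-5 - 2)*P)*o) = -8*(2*o + (-7*P)*o) = -8*(2*o - 7*P*o) = -16*o + 56*P*o)
H(8, L(0, 0))*34 - 39 = (8*((-5 + 0)/(-3 + 0))*(-2 + 7*8))*34 - 39 = (8*(-5/(-3))*(-2 + 56))*34 - 39 = (8*(-⅓*(-5))*54)*34 - 39 = (8*(5/3)*54)*34 - 39 = 720*34 - 39 = 24480 - 39 = 24441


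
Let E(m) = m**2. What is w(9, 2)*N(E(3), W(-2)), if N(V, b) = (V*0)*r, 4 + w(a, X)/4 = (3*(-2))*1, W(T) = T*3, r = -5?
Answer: 0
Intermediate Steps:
W(T) = 3*T
w(a, X) = -40 (w(a, X) = -16 + 4*((3*(-2))*1) = -16 + 4*(-6*1) = -16 + 4*(-6) = -16 - 24 = -40)
N(V, b) = 0 (N(V, b) = (V*0)*(-5) = 0*(-5) = 0)
w(9, 2)*N(E(3), W(-2)) = -40*0 = 0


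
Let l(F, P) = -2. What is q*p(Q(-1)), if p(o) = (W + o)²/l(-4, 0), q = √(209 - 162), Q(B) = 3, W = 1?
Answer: -8*√47 ≈ -54.845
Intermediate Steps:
q = √47 ≈ 6.8557
p(o) = -(1 + o)²/2 (p(o) = (1 + o)²/(-2) = (1 + o)²*(-½) = -(1 + o)²/2)
q*p(Q(-1)) = √47*(-(1 + 3)²/2) = √47*(-½*4²) = √47*(-½*16) = √47*(-8) = -8*√47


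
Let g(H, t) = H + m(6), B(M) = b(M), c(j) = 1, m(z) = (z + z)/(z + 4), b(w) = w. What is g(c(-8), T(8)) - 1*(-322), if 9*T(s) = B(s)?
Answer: 1621/5 ≈ 324.20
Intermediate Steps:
m(z) = 2*z/(4 + z) (m(z) = (2*z)/(4 + z) = 2*z/(4 + z))
B(M) = M
T(s) = s/9
g(H, t) = 6/5 + H (g(H, t) = H + 2*6/(4 + 6) = H + 2*6/10 = H + 2*6*(⅒) = H + 6/5 = 6/5 + H)
g(c(-8), T(8)) - 1*(-322) = (6/5 + 1) - 1*(-322) = 11/5 + 322 = 1621/5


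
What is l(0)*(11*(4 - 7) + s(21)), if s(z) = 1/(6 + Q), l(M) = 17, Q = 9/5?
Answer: -21794/39 ≈ -558.82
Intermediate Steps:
Q = 9/5 (Q = 9*(1/5) = 9/5 ≈ 1.8000)
s(z) = 5/39 (s(z) = 1/(6 + 9/5) = 1/(39/5) = 5/39)
l(0)*(11*(4 - 7) + s(21)) = 17*(11*(4 - 7) + 5/39) = 17*(11*(-3) + 5/39) = 17*(-33 + 5/39) = 17*(-1282/39) = -21794/39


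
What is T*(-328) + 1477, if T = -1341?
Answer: 441325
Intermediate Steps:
T*(-328) + 1477 = -1341*(-328) + 1477 = 439848 + 1477 = 441325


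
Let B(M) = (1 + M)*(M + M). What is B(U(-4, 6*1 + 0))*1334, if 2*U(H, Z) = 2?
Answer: 5336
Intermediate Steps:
U(H, Z) = 1 (U(H, Z) = (½)*2 = 1)
B(M) = 2*M*(1 + M) (B(M) = (1 + M)*(2*M) = 2*M*(1 + M))
B(U(-4, 6*1 + 0))*1334 = (2*1*(1 + 1))*1334 = (2*1*2)*1334 = 4*1334 = 5336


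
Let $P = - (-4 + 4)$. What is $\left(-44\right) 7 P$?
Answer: $0$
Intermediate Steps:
$P = 0$ ($P = \left(-1\right) 0 = 0$)
$\left(-44\right) 7 P = \left(-44\right) 7 \cdot 0 = \left(-308\right) 0 = 0$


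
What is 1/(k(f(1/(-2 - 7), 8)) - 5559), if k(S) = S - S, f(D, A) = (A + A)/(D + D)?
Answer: -1/5559 ≈ -0.00017989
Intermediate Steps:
f(D, A) = A/D (f(D, A) = (2*A)/((2*D)) = (2*A)*(1/(2*D)) = A/D)
k(S) = 0
1/(k(f(1/(-2 - 7), 8)) - 5559) = 1/(0 - 5559) = 1/(-5559) = -1/5559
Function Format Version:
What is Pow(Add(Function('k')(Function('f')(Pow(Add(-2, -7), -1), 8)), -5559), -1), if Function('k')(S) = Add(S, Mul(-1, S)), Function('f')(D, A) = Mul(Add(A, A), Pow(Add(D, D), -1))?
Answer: Rational(-1, 5559) ≈ -0.00017989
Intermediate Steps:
Function('f')(D, A) = Mul(A, Pow(D, -1)) (Function('f')(D, A) = Mul(Mul(2, A), Pow(Mul(2, D), -1)) = Mul(Mul(2, A), Mul(Rational(1, 2), Pow(D, -1))) = Mul(A, Pow(D, -1)))
Function('k')(S) = 0
Pow(Add(Function('k')(Function('f')(Pow(Add(-2, -7), -1), 8)), -5559), -1) = Pow(Add(0, -5559), -1) = Pow(-5559, -1) = Rational(-1, 5559)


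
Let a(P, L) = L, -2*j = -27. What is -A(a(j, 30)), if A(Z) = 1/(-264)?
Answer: 1/264 ≈ 0.0037879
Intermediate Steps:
j = 27/2 (j = -½*(-27) = 27/2 ≈ 13.500)
A(Z) = -1/264
-A(a(j, 30)) = -1*(-1/264) = 1/264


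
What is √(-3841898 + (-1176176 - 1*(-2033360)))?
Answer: I*√2984714 ≈ 1727.6*I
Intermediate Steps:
√(-3841898 + (-1176176 - 1*(-2033360))) = √(-3841898 + (-1176176 + 2033360)) = √(-3841898 + 857184) = √(-2984714) = I*√2984714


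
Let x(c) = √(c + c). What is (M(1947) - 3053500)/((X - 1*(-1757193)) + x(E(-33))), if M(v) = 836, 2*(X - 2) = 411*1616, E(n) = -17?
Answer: -375169352936/256770791419 + 3052664*I*√34/4365103454123 ≈ -1.4611 + 4.0778e-6*I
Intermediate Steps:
X = 332090 (X = 2 + (411*1616)/2 = 2 + (½)*664176 = 2 + 332088 = 332090)
x(c) = √2*√c (x(c) = √(2*c) = √2*√c)
(M(1947) - 3053500)/((X - 1*(-1757193)) + x(E(-33))) = (836 - 3053500)/((332090 - 1*(-1757193)) + √2*√(-17)) = -3052664/((332090 + 1757193) + √2*(I*√17)) = -3052664/(2089283 + I*√34)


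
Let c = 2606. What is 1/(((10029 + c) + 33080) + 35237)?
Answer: 1/80952 ≈ 1.2353e-5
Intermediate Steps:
1/(((10029 + c) + 33080) + 35237) = 1/(((10029 + 2606) + 33080) + 35237) = 1/((12635 + 33080) + 35237) = 1/(45715 + 35237) = 1/80952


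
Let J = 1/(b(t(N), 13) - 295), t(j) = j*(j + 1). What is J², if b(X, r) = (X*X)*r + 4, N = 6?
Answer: 1/512614881 ≈ 1.9508e-9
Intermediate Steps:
t(j) = j*(1 + j)
b(X, r) = 4 + r*X² (b(X, r) = X²*r + 4 = r*X² + 4 = 4 + r*X²)
J = 1/22641 (J = 1/((4 + 13*(6*(1 + 6))²) - 295) = 1/((4 + 13*(6*7)²) - 295) = 1/((4 + 13*42²) - 295) = 1/((4 + 13*1764) - 295) = 1/((4 + 22932) - 295) = 1/(22936 - 295) = 1/22641 ≈ 4.4168e-5)
J² = (1/22641)² = 1/512614881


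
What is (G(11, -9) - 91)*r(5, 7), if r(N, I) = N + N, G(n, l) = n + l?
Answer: -890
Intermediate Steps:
G(n, l) = l + n
r(N, I) = 2*N
(G(11, -9) - 91)*r(5, 7) = ((-9 + 11) - 91)*(2*5) = (2 - 91)*10 = -89*10 = -890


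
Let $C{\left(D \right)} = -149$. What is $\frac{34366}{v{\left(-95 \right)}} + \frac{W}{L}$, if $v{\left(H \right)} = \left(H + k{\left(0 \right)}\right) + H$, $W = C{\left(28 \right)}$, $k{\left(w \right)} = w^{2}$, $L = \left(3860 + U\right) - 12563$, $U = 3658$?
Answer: $- \frac{17334816}{95855} \approx -180.84$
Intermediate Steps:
$L = -5045$ ($L = \left(3860 + 3658\right) - 12563 = 7518 - 12563 = -5045$)
$W = -149$
$v{\left(H \right)} = 2 H$ ($v{\left(H \right)} = \left(H + 0^{2}\right) + H = \left(H + 0\right) + H = H + H = 2 H$)
$\frac{34366}{v{\left(-95 \right)}} + \frac{W}{L} = \frac{34366}{2 \left(-95\right)} - \frac{149}{-5045} = \frac{34366}{-190} - - \frac{149}{5045} = 34366 \left(- \frac{1}{190}\right) + \frac{149}{5045} = - \frac{17183}{95} + \frac{149}{5045} = - \frac{17334816}{95855}$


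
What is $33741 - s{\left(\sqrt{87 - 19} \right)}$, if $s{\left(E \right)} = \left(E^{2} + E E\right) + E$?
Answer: $33605 - 2 \sqrt{17} \approx 33597.0$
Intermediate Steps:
$s{\left(E \right)} = E + 2 E^{2}$ ($s{\left(E \right)} = \left(E^{2} + E^{2}\right) + E = 2 E^{2} + E = E + 2 E^{2}$)
$33741 - s{\left(\sqrt{87 - 19} \right)} = 33741 - \sqrt{87 - 19} \left(1 + 2 \sqrt{87 - 19}\right) = 33741 - \sqrt{68} \left(1 + 2 \sqrt{68}\right) = 33741 - 2 \sqrt{17} \left(1 + 2 \cdot 2 \sqrt{17}\right) = 33741 - 2 \sqrt{17} \left(1 + 4 \sqrt{17}\right)$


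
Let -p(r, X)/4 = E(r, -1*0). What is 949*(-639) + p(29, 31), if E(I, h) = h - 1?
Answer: -606407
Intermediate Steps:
E(I, h) = -1 + h
p(r, X) = 4 (p(r, X) = -4*(-1 - 1*0) = -4*(-1 + 0) = -4*(-1) = 4)
949*(-639) + p(29, 31) = 949*(-639) + 4 = -606411 + 4 = -606407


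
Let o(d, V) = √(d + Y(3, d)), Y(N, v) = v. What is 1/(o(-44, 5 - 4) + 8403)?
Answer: 8403/70610497 - 2*I*√22/70610497 ≈ 0.000119 - 1.3285e-7*I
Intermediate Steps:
o(d, V) = √2*√d (o(d, V) = √(d + d) = √(2*d) = √2*√d)
1/(o(-44, 5 - 4) + 8403) = 1/(√2*√(-44) + 8403) = 1/(√2*(2*I*√11) + 8403) = 1/(2*I*√22 + 8403) = 1/(8403 + 2*I*√22)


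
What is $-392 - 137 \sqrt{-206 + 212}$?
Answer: $-392 - 137 \sqrt{6} \approx -727.58$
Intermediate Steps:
$-392 - 137 \sqrt{-206 + 212} = -392 - 137 \sqrt{6}$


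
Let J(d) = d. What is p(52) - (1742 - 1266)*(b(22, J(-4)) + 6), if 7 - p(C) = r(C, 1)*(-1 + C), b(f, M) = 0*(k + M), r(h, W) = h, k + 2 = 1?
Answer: -5501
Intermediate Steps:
k = -1 (k = -2 + 1 = -1)
b(f, M) = 0 (b(f, M) = 0*(-1 + M) = 0)
p(C) = 7 - C*(-1 + C)
p(52) - (1742 - 1266)*(b(22, J(-4)) + 6) = (7 + 52 - 1*52²) - (1742 - 1266)*(0 + 6) = (7 + 52 - 1*2704) - 476*6 = (7 + 52 - 2704) - 1*2856 = -2645 - 2856 = -5501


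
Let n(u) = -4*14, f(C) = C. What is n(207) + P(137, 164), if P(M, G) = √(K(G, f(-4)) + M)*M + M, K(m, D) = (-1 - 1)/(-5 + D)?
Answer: 81 + 137*√1235/3 ≈ 1685.8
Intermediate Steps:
K(m, D) = -2/(-5 + D)
n(u) = -56
P(M, G) = M + M*√(2/9 + M) (P(M, G) = √(-2/(-5 - 4) + M)*M + M = √(-2/(-9) + M)*M + M = √(-2*(-⅑) + M)*M + M = √(2/9 + M)*M + M = M*√(2/9 + M) + M = M + M*√(2/9 + M))
n(207) + P(137, 164) = -56 + (⅓)*137*(3 + √(2 + 9*137)) = -56 + (⅓)*137*(3 + √(2 + 1233)) = -56 + (⅓)*137*(3 + √1235) = -56 + (137 + 137*√1235/3) = 81 + 137*√1235/3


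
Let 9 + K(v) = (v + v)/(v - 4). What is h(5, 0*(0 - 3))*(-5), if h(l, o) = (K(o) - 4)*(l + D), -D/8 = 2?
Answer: -715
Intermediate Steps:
D = -16 (D = -8*2 = -16)
K(v) = -9 + 2*v/(-4 + v) (K(v) = -9 + (v + v)/(v - 4) = -9 + (2*v)/(-4 + v) = -9 + 2*v/(-4 + v))
h(l, o) = (-16 + l)*(-4 + (36 - 7*o)/(-4 + o)) (h(l, o) = ((36 - 7*o)/(-4 + o) - 4)*(l - 16) = (-4 + (36 - 7*o)/(-4 + o))*(-16 + l) = (-16 + l)*(-4 + (36 - 7*o)/(-4 + o)))
h(5, 0*(0 - 3))*(-5) = ((-832 + 52*5 + 176*(0*(0 - 3)) - 11*5*0*(0 - 3))/(-4 + 0*(0 - 3)))*(-5) = ((-832 + 260 + 176*(0*(-3)) - 11*5*0*(-3))/(-4 + 0*(-3)))*(-5) = ((-832 + 260 + 176*0 - 11*5*0)/(-4 + 0))*(-5) = ((-832 + 260 + 0 + 0)/(-4))*(-5) = -¼*(-572)*(-5) = 143*(-5) = -715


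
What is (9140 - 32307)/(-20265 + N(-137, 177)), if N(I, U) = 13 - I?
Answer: 23167/20115 ≈ 1.1517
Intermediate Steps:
(9140 - 32307)/(-20265 + N(-137, 177)) = (9140 - 32307)/(-20265 + (13 - 1*(-137))) = -23167/(-20265 + (13 + 137)) = -23167/(-20265 + 150) = -23167/(-20115) = -23167*(-1/20115) = 23167/20115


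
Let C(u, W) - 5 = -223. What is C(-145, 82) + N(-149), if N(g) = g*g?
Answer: 21983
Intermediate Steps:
N(g) = g²
C(u, W) = -218 (C(u, W) = 5 - 223 = -218)
C(-145, 82) + N(-149) = -218 + (-149)² = -218 + 22201 = 21983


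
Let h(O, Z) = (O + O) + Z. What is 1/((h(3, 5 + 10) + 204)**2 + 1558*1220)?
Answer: 1/1951385 ≈ 5.1246e-7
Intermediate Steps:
h(O, Z) = Z + 2*O (h(O, Z) = 2*O + Z = Z + 2*O)
1/((h(3, 5 + 10) + 204)**2 + 1558*1220) = 1/((((5 + 10) + 2*3) + 204)**2 + 1558*1220) = 1/(((15 + 6) + 204)**2 + 1900760) = 1/((21 + 204)**2 + 1900760) = 1/(225**2 + 1900760) = 1/(50625 + 1900760) = 1/1951385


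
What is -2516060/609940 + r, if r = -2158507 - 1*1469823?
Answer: -110653305813/30497 ≈ -3.6283e+6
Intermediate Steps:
r = -3628330 (r = -2158507 - 1469823 = -3628330)
-2516060/609940 + r = -2516060/609940 - 3628330 = -2516060*1/609940 - 3628330 = -125803/30497 - 3628330 = -110653305813/30497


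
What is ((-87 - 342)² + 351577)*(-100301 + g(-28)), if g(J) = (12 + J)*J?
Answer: -53483064154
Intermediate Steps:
g(J) = J*(12 + J)
((-87 - 342)² + 351577)*(-100301 + g(-28)) = ((-87 - 342)² + 351577)*(-100301 - 28*(12 - 28)) = ((-429)² + 351577)*(-100301 - 28*(-16)) = (184041 + 351577)*(-100301 + 448) = 535618*(-99853) = -53483064154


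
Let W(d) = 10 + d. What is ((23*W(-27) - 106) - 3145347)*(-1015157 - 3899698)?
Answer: 15461367112620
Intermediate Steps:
((23*W(-27) - 106) - 3145347)*(-1015157 - 3899698) = ((23*(10 - 27) - 106) - 3145347)*(-1015157 - 3899698) = ((23*(-17) - 106) - 3145347)*(-4914855) = ((-391 - 106) - 3145347)*(-4914855) = (-497 - 3145347)*(-4914855) = -3145844*(-4914855) = 15461367112620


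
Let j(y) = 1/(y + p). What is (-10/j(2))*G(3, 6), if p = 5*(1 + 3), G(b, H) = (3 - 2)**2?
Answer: -220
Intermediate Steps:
G(b, H) = 1 (G(b, H) = 1**2 = 1)
p = 20 (p = 5*4 = 20)
j(y) = 1/(20 + y) (j(y) = 1/(y + 20) = 1/(20 + y))
(-10/j(2))*G(3, 6) = -10/(1/(20 + 2))*1 = -10/(1/22)*1 = -10/1/22*1 = -10*22*1 = -220*1 = -220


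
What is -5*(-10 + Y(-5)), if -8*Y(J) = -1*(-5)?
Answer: 425/8 ≈ 53.125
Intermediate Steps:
Y(J) = -5/8 (Y(J) = -(-1)*(-5)/8 = -⅛*5 = -5/8)
-5*(-10 + Y(-5)) = -5*(-10 - 5/8) = -5*(-85/8) = 425/8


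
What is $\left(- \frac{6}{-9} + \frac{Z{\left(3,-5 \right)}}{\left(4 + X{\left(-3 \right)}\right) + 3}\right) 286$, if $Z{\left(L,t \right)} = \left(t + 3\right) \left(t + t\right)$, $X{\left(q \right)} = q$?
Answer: $\frac{4862}{3} \approx 1620.7$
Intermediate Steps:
$Z{\left(L,t \right)} = 2 t \left(3 + t\right)$ ($Z{\left(L,t \right)} = \left(3 + t\right) 2 t = 2 t \left(3 + t\right)$)
$\left(- \frac{6}{-9} + \frac{Z{\left(3,-5 \right)}}{\left(4 + X{\left(-3 \right)}\right) + 3}\right) 286 = \left(- \frac{6}{-9} + \frac{2 \left(-5\right) \left(3 - 5\right)}{\left(4 - 3\right) + 3}\right) 286 = \left(\left(-6\right) \left(- \frac{1}{9}\right) + \frac{2 \left(-5\right) \left(-2\right)}{1 + 3}\right) 286 = \left(\frac{2}{3} + \frac{20}{4}\right) 286 = \left(\frac{2}{3} + 20 \cdot \frac{1}{4}\right) 286 = \left(\frac{2}{3} + 5\right) 286 = \frac{17}{3} \cdot 286 = \frac{4862}{3}$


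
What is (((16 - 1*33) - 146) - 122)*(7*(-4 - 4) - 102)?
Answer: 45030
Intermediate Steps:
(((16 - 1*33) - 146) - 122)*(7*(-4 - 4) - 102) = (((16 - 33) - 146) - 122)*(7*(-8) - 102) = ((-17 - 146) - 122)*(-56 - 102) = (-163 - 122)*(-158) = -285*(-158) = 45030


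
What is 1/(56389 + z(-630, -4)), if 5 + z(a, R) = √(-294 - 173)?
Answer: 56384/3179155923 - I*√467/3179155923 ≈ 1.7736e-5 - 6.7975e-9*I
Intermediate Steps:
z(a, R) = -5 + I*√467 (z(a, R) = -5 + √(-294 - 173) = -5 + √(-467) = -5 + I*√467)
1/(56389 + z(-630, -4)) = 1/(56389 + (-5 + I*√467)) = 1/(56384 + I*√467)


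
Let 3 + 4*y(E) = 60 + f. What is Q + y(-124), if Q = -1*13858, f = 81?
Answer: -27647/2 ≈ -13824.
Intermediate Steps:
Q = -13858
y(E) = 69/2 (y(E) = -¾ + (60 + 81)/4 = -¾ + (¼)*141 = -¾ + 141/4 = 69/2)
Q + y(-124) = -13858 + 69/2 = -27647/2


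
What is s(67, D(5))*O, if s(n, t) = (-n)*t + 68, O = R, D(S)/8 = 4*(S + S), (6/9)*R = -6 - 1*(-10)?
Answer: -128232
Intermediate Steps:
R = 6 (R = 3*(-6 - 1*(-10))/2 = 3*(-6 + 10)/2 = (3/2)*4 = 6)
D(S) = 64*S (D(S) = 8*(4*(S + S)) = 8*(4*(2*S)) = 8*(8*S) = 64*S)
O = 6
s(n, t) = 68 - n*t (s(n, t) = -n*t + 68 = 68 - n*t)
s(67, D(5))*O = (68 - 1*67*64*5)*6 = (68 - 1*67*320)*6 = (68 - 21440)*6 = -21372*6 = -128232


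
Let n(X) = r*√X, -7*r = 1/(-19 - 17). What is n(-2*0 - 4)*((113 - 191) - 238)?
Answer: -158*I/63 ≈ -2.5079*I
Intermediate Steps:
r = 1/252 (r = -1/(7*(-19 - 17)) = -⅐/(-36) = -⅐*(-1/36) = 1/252 ≈ 0.0039683)
n(X) = √X/252
n(-2*0 - 4)*((113 - 191) - 238) = (√(-2*0 - 4)/252)*((113 - 191) - 238) = (√(0 - 4)/252)*(-78 - 238) = (√(-4)/252)*(-316) = ((2*I)/252)*(-316) = (I/126)*(-316) = -158*I/63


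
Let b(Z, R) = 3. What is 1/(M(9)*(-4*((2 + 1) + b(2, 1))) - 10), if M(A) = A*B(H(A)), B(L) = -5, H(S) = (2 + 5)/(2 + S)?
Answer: 1/1070 ≈ 0.00093458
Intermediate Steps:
H(S) = 7/(2 + S)
M(A) = -5*A (M(A) = A*(-5) = -5*A)
1/(M(9)*(-4*((2 + 1) + b(2, 1))) - 10) = 1/((-5*9)*(-4*((2 + 1) + 3)) - 10) = 1/(-(-180)*(3 + 3) - 10) = 1/(-(-180)*6 - 10) = 1/(-45*(-24) - 10) = 1/(1080 - 10) = 1/1070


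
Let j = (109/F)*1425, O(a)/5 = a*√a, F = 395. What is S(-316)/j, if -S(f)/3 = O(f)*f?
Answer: -15777248*I*√79/2071 ≈ -67712.0*I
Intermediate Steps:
O(a) = 5*a^(3/2) (O(a) = 5*(a*√a) = 5*a^(3/2))
j = 31065/79 (j = (109/395)*1425 = 31065/79 ≈ 393.23)
S(f) = -15*f^(5/2) (S(f) = -3*5*f^(3/2)*f = -15*f^(5/2))
S(-316)/j = (-2995680*I*√79)/(31065/79) = -2995680*I*√79*(79/31065) = -15777248*I*√79/2071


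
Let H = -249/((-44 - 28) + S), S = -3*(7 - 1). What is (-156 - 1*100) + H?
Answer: -7597/30 ≈ -253.23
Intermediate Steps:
S = -18 (S = -3*6 = -18)
H = 83/30 (H = -249/((-44 - 28) - 18) = -249/(-72 - 18) = -249/(-90) = -249*(-1/90) = 83/30 ≈ 2.7667)
(-156 - 1*100) + H = (-156 - 1*100) + 83/30 = (-156 - 100) + 83/30 = -256 + 83/30 = -7597/30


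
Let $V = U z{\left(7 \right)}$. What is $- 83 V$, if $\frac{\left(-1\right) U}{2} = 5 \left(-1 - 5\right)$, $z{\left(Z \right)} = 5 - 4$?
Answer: $-4980$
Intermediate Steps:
$z{\left(Z \right)} = 1$ ($z{\left(Z \right)} = 5 - 4 = 1$)
$U = 60$ ($U = - 2 \cdot 5 \left(-1 - 5\right) = - 2 \cdot 5 \left(-6\right) = \left(-2\right) \left(-30\right) = 60$)
$V = 60$ ($V = 60 \cdot 1 = 60$)
$- 83 V = \left(-83\right) 60 = -4980$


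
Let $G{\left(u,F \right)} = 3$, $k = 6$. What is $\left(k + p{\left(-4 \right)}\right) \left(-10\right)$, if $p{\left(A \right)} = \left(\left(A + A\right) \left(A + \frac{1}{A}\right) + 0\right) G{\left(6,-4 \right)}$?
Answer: $-1080$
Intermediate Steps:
$p{\left(A \right)} = 6 A \left(A + \frac{1}{A}\right)$ ($p{\left(A \right)} = \left(\left(A + A\right) \left(A + \frac{1}{A}\right) + 0\right) 3 = \left(2 A \left(A + \frac{1}{A}\right) + 0\right) 3 = 2 A \left(A + \frac{1}{A}\right) 3 = 6 A \left(A + \frac{1}{A}\right)$)
$\left(k + p{\left(-4 \right)}\right) \left(-10\right) = \left(6 + \left(6 + 6 \left(-4\right)^{2}\right)\right) \left(-10\right) = \left(6 + \left(6 + 6 \cdot 16\right)\right) \left(-10\right) = \left(6 + \left(6 + 96\right)\right) \left(-10\right) = \left(6 + 102\right) \left(-10\right) = 108 \left(-10\right) = -1080$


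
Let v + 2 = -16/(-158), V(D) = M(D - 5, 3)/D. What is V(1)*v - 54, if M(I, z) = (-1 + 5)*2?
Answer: -5466/79 ≈ -69.190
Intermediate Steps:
M(I, z) = 8 (M(I, z) = 4*2 = 8)
V(D) = 8/D
v = -150/79 (v = -2 - 16/(-158) = -2 - 16*(-1/158) = -2 + 8/79 = -150/79 ≈ -1.8987)
V(1)*v - 54 = (8/1)*(-150/79) - 54 = (8*1)*(-150/79) - 54 = 8*(-150/79) - 54 = -1200/79 - 54 = -5466/79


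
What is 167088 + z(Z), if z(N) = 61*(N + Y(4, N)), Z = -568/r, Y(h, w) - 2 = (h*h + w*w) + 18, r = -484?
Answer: 2480765150/14641 ≈ 1.6944e+5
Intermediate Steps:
Y(h, w) = 20 + h² + w² (Y(h, w) = 2 + ((h*h + w*w) + 18) = 2 + ((h² + w²) + 18) = 2 + (18 + h² + w²) = 20 + h² + w²)
Z = 142/121 (Z = -568/(-484) = -568*(-1/484) = 142/121 ≈ 1.1736)
z(N) = 2196 + 61*N + 61*N² (z(N) = 61*(N + (20 + 4² + N²)) = 61*(N + (20 + 16 + N²)) = 61*(N + (36 + N²)) = 61*(36 + N + N²) = 2196 + 61*N + 61*N²)
167088 + z(Z) = 167088 + (2196 + 61*(142/121) + 61*(142/121)²) = 167088 + (2196 + 8662/121 + 61*(20164/14641)) = 167088 + (2196 + 8662/121 + 1230004/14641) = 167088 + 34429742/14641 = 2480765150/14641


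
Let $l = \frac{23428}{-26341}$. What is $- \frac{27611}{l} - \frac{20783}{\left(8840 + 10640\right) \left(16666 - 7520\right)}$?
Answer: $\frac{32394743899191989}{1043507016560} \approx 31044.0$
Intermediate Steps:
$l = - \frac{23428}{26341}$ ($l = 23428 \left(- \frac{1}{26341}\right) = - \frac{23428}{26341} \approx -0.88941$)
$- \frac{27611}{l} - \frac{20783}{\left(8840 + 10640\right) \left(16666 - 7520\right)} = - \frac{27611}{- \frac{23428}{26341}} - \frac{20783}{\left(8840 + 10640\right) \left(16666 - 7520\right)} = \left(-27611\right) \left(- \frac{26341}{23428}\right) - \frac{20783}{19480 \cdot 9146} = \frac{727301351}{23428} - \frac{20783}{178164080} = \frac{32394743899191989}{1043507016560}$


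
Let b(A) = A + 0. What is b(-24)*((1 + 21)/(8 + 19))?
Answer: -176/9 ≈ -19.556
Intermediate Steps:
b(A) = A
b(-24)*((1 + 21)/(8 + 19)) = -24*(1 + 21)/(8 + 19) = -528/27 = -24*22/27 = -176/9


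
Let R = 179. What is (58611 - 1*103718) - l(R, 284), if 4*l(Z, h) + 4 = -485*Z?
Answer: -93609/4 ≈ -23402.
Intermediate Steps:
l(Z, h) = -1 - 485*Z/4 (l(Z, h) = -1 + (-485*Z)/4 = -1 - 485*Z/4)
(58611 - 1*103718) - l(R, 284) = (58611 - 1*103718) - (-1 - 485/4*179) = (58611 - 103718) - (-1 - 86815/4) = -45107 - 1*(-86819/4) = -45107 + 86819/4 = -93609/4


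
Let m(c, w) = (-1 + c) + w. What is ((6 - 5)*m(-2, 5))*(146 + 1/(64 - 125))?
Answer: 17810/61 ≈ 291.97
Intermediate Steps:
m(c, w) = -1 + c + w
((6 - 5)*m(-2, 5))*(146 + 1/(64 - 125)) = ((6 - 5)*(-1 - 2 + 5))*(146 + 1/(64 - 125)) = (1*2)*(146 + 1/(-61)) = 2*(146 - 1/61) = 2*(8905/61) = 17810/61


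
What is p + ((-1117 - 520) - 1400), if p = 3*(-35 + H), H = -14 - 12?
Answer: -3220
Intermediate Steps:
H = -26
p = -183 (p = 3*(-35 - 26) = 3*(-61) = -183)
p + ((-1117 - 520) - 1400) = -183 + ((-1117 - 520) - 1400) = -183 + (-1637 - 1400) = -183 - 3037 = -3220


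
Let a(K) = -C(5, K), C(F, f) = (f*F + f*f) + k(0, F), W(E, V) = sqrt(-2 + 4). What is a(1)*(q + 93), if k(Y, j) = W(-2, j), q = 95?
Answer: -1128 - 188*sqrt(2) ≈ -1393.9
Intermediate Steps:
W(E, V) = sqrt(2)
k(Y, j) = sqrt(2)
C(F, f) = sqrt(2) + f**2 + F*f (C(F, f) = (f*F + f*f) + sqrt(2) = (F*f + f**2) + sqrt(2) = (f**2 + F*f) + sqrt(2) = sqrt(2) + f**2 + F*f)
a(K) = -sqrt(2) - K**2 - 5*K (a(K) = -(sqrt(2) + K**2 + 5*K) = -sqrt(2) - K**2 - 5*K)
a(1)*(q + 93) = (-sqrt(2) - 1*1**2 - 5*1)*(95 + 93) = (-sqrt(2) - 1*1 - 5)*188 = (-sqrt(2) - 1 - 5)*188 = (-6 - sqrt(2))*188 = -1128 - 188*sqrt(2)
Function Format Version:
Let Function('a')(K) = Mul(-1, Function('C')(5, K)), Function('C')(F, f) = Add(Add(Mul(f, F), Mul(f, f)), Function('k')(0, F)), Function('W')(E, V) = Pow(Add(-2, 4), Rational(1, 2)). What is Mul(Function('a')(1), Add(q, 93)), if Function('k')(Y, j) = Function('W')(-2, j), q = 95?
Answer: Add(-1128, Mul(-188, Pow(2, Rational(1, 2)))) ≈ -1393.9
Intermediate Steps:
Function('W')(E, V) = Pow(2, Rational(1, 2))
Function('k')(Y, j) = Pow(2, Rational(1, 2))
Function('C')(F, f) = Add(Pow(2, Rational(1, 2)), Pow(f, 2), Mul(F, f)) (Function('C')(F, f) = Add(Add(Mul(f, F), Mul(f, f)), Pow(2, Rational(1, 2))) = Add(Add(Mul(F, f), Pow(f, 2)), Pow(2, Rational(1, 2))) = Add(Add(Pow(f, 2), Mul(F, f)), Pow(2, Rational(1, 2))) = Add(Pow(2, Rational(1, 2)), Pow(f, 2), Mul(F, f)))
Function('a')(K) = Add(Mul(-1, Pow(2, Rational(1, 2))), Mul(-1, Pow(K, 2)), Mul(-5, K)) (Function('a')(K) = Mul(-1, Add(Pow(2, Rational(1, 2)), Pow(K, 2), Mul(5, K))) = Add(Mul(-1, Pow(2, Rational(1, 2))), Mul(-1, Pow(K, 2)), Mul(-5, K)))
Mul(Function('a')(1), Add(q, 93)) = Mul(Add(Mul(-1, Pow(2, Rational(1, 2))), Mul(-1, Pow(1, 2)), Mul(-5, 1)), Add(95, 93)) = Mul(Add(Mul(-1, Pow(2, Rational(1, 2))), Mul(-1, 1), -5), 188) = Mul(Add(Mul(-1, Pow(2, Rational(1, 2))), -1, -5), 188) = Mul(Add(-6, Mul(-1, Pow(2, Rational(1, 2)))), 188) = Add(-1128, Mul(-188, Pow(2, Rational(1, 2))))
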